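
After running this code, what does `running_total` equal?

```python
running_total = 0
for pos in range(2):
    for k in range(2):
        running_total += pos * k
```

Let's trace through this code step by step.

Initialize: running_total = 0
Entering loop: for pos in range(2):

After execution: running_total = 1
1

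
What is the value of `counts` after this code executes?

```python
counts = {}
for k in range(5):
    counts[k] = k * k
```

Let's trace through this code step by step.

Initialize: counts = {}
Entering loop: for k in range(5):

After execution: counts = {0: 0, 1: 1, 2: 4, 3: 9, 4: 16}
{0: 0, 1: 1, 2: 4, 3: 9, 4: 16}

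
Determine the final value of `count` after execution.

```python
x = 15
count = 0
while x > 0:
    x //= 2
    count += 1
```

Let's trace through this code step by step.

Initialize: x = 15
Initialize: count = 0
Entering loop: while x > 0:

After execution: count = 4
4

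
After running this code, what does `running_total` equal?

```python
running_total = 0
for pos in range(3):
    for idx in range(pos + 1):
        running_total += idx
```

Let's trace through this code step by step.

Initialize: running_total = 0
Entering loop: for pos in range(3):

After execution: running_total = 4
4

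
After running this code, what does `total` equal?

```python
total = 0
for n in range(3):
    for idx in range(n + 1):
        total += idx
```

Let's trace through this code step by step.

Initialize: total = 0
Entering loop: for n in range(3):

After execution: total = 4
4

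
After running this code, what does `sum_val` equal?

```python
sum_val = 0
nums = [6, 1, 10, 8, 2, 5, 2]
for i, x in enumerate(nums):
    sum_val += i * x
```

Let's trace through this code step by step.

Initialize: sum_val = 0
Initialize: nums = [6, 1, 10, 8, 2, 5, 2]
Entering loop: for i, x in enumerate(nums):

After execution: sum_val = 90
90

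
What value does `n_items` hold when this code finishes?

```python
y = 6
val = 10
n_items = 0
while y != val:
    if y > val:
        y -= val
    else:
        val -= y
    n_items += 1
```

Let's trace through this code step by step.

Initialize: y = 6
Initialize: val = 10
Initialize: n_items = 0
Entering loop: while y != val:

After execution: n_items = 3
3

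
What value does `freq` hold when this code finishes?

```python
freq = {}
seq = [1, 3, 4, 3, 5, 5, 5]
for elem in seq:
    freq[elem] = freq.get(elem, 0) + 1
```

Let's trace through this code step by step.

Initialize: freq = {}
Initialize: seq = [1, 3, 4, 3, 5, 5, 5]
Entering loop: for elem in seq:

After execution: freq = {1: 1, 3: 2, 4: 1, 5: 3}
{1: 1, 3: 2, 4: 1, 5: 3}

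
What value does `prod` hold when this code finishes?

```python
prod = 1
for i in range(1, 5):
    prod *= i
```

Let's trace through this code step by step.

Initialize: prod = 1
Entering loop: for i in range(1, 5):

After execution: prod = 24
24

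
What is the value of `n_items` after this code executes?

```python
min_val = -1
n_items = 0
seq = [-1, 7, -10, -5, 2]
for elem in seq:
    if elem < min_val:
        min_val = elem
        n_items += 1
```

Let's trace through this code step by step.

Initialize: min_val = -1
Initialize: n_items = 0
Initialize: seq = [-1, 7, -10, -5, 2]
Entering loop: for elem in seq:

After execution: n_items = 1
1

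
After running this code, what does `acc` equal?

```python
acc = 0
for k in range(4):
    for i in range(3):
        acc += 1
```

Let's trace through this code step by step.

Initialize: acc = 0
Entering loop: for k in range(4):

After execution: acc = 12
12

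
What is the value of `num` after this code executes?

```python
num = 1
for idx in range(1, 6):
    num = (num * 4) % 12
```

Let's trace through this code step by step.

Initialize: num = 1
Entering loop: for idx in range(1, 6):

After execution: num = 4
4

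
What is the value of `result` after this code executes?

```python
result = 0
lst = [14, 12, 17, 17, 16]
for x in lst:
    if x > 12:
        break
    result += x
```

Let's trace through this code step by step.

Initialize: result = 0
Initialize: lst = [14, 12, 17, 17, 16]
Entering loop: for x in lst:

After execution: result = 0
0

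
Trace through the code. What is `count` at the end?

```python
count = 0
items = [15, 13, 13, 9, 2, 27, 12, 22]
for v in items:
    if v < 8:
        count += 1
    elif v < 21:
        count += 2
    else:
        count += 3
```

Let's trace through this code step by step.

Initialize: count = 0
Initialize: items = [15, 13, 13, 9, 2, 27, 12, 22]
Entering loop: for v in items:

After execution: count = 17
17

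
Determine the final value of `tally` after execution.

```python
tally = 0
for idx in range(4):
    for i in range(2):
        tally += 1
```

Let's trace through this code step by step.

Initialize: tally = 0
Entering loop: for idx in range(4):

After execution: tally = 8
8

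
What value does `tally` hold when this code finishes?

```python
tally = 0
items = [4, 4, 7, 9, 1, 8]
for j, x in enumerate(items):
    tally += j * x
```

Let's trace through this code step by step.

Initialize: tally = 0
Initialize: items = [4, 4, 7, 9, 1, 8]
Entering loop: for j, x in enumerate(items):

After execution: tally = 89
89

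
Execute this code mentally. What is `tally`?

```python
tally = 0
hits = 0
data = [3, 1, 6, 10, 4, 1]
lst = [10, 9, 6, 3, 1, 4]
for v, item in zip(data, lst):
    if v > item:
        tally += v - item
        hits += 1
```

Let's trace through this code step by step.

Initialize: tally = 0
Initialize: hits = 0
Initialize: data = [3, 1, 6, 10, 4, 1]
Initialize: lst = [10, 9, 6, 3, 1, 4]
Entering loop: for v, item in zip(data, lst):

After execution: tally = 10
10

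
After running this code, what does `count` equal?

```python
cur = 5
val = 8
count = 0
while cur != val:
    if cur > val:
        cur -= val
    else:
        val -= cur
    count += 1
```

Let's trace through this code step by step.

Initialize: cur = 5
Initialize: val = 8
Initialize: count = 0
Entering loop: while cur != val:

After execution: count = 4
4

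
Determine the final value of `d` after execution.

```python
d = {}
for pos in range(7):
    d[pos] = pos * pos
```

Let's trace through this code step by step.

Initialize: d = {}
Entering loop: for pos in range(7):

After execution: d = {0: 0, 1: 1, 2: 4, 3: 9, 4: 16, 5: 25, 6: 36}
{0: 0, 1: 1, 2: 4, 3: 9, 4: 16, 5: 25, 6: 36}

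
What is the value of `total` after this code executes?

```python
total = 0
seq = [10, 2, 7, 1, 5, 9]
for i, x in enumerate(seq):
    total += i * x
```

Let's trace through this code step by step.

Initialize: total = 0
Initialize: seq = [10, 2, 7, 1, 5, 9]
Entering loop: for i, x in enumerate(seq):

After execution: total = 84
84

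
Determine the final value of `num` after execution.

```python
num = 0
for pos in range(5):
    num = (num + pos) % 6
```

Let's trace through this code step by step.

Initialize: num = 0
Entering loop: for pos in range(5):

After execution: num = 4
4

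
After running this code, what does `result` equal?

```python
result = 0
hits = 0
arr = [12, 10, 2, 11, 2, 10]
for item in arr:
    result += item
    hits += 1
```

Let's trace through this code step by step.

Initialize: result = 0
Initialize: hits = 0
Initialize: arr = [12, 10, 2, 11, 2, 10]
Entering loop: for item in arr:

After execution: result = 47
47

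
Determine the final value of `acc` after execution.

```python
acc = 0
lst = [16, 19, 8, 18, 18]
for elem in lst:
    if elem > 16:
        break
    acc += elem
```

Let's trace through this code step by step.

Initialize: acc = 0
Initialize: lst = [16, 19, 8, 18, 18]
Entering loop: for elem in lst:

After execution: acc = 16
16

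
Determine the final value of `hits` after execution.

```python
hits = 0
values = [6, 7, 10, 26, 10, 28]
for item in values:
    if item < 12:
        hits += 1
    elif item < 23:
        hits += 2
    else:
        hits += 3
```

Let's trace through this code step by step.

Initialize: hits = 0
Initialize: values = [6, 7, 10, 26, 10, 28]
Entering loop: for item in values:

After execution: hits = 10
10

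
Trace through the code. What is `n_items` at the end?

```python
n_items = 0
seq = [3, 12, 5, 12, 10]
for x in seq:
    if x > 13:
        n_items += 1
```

Let's trace through this code step by step.

Initialize: n_items = 0
Initialize: seq = [3, 12, 5, 12, 10]
Entering loop: for x in seq:

After execution: n_items = 0
0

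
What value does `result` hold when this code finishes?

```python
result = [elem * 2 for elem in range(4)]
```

Let's trace through this code step by step.

Initialize: result = [elem * 2 for elem in range(4)]

After execution: result = [0, 2, 4, 6]
[0, 2, 4, 6]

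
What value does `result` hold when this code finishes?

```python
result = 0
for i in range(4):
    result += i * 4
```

Let's trace through this code step by step.

Initialize: result = 0
Entering loop: for i in range(4):

After execution: result = 24
24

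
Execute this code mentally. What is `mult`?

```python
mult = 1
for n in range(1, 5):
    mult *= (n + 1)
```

Let's trace through this code step by step.

Initialize: mult = 1
Entering loop: for n in range(1, 5):

After execution: mult = 120
120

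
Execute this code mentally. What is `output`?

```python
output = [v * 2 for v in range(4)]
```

Let's trace through this code step by step.

Initialize: output = [v * 2 for v in range(4)]

After execution: output = [0, 2, 4, 6]
[0, 2, 4, 6]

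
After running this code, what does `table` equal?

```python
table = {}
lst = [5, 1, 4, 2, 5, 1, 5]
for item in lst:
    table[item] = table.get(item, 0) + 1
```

Let's trace through this code step by step.

Initialize: table = {}
Initialize: lst = [5, 1, 4, 2, 5, 1, 5]
Entering loop: for item in lst:

After execution: table = {5: 3, 1: 2, 4: 1, 2: 1}
{5: 3, 1: 2, 4: 1, 2: 1}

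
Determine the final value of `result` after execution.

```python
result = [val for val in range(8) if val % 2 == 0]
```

Let's trace through this code step by step.

Initialize: result = [val for val in range(8) if val % 2 == 0]

After execution: result = [0, 2, 4, 6]
[0, 2, 4, 6]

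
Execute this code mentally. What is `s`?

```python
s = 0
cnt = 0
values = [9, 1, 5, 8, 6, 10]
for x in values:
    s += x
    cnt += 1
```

Let's trace through this code step by step.

Initialize: s = 0
Initialize: cnt = 0
Initialize: values = [9, 1, 5, 8, 6, 10]
Entering loop: for x in values:

After execution: s = 39
39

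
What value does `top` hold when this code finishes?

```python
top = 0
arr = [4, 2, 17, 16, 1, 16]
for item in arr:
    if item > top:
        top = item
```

Let's trace through this code step by step.

Initialize: top = 0
Initialize: arr = [4, 2, 17, 16, 1, 16]
Entering loop: for item in arr:

After execution: top = 17
17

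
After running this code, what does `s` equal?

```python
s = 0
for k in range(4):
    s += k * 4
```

Let's trace through this code step by step.

Initialize: s = 0
Entering loop: for k in range(4):

After execution: s = 24
24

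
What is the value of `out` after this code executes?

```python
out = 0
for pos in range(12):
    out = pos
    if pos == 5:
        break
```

Let's trace through this code step by step.

Initialize: out = 0
Entering loop: for pos in range(12):

After execution: out = 5
5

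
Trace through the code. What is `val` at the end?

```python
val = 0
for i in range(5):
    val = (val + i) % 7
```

Let's trace through this code step by step.

Initialize: val = 0
Entering loop: for i in range(5):

After execution: val = 3
3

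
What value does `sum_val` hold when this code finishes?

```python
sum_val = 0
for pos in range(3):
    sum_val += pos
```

Let's trace through this code step by step.

Initialize: sum_val = 0
Entering loop: for pos in range(3):

After execution: sum_val = 3
3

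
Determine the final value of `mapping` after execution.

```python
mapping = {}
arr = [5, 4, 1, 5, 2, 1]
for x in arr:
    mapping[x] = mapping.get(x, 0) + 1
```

Let's trace through this code step by step.

Initialize: mapping = {}
Initialize: arr = [5, 4, 1, 5, 2, 1]
Entering loop: for x in arr:

After execution: mapping = {5: 2, 4: 1, 1: 2, 2: 1}
{5: 2, 4: 1, 1: 2, 2: 1}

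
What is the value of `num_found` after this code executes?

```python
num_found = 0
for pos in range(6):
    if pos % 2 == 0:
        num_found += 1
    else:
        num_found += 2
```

Let's trace through this code step by step.

Initialize: num_found = 0
Entering loop: for pos in range(6):

After execution: num_found = 9
9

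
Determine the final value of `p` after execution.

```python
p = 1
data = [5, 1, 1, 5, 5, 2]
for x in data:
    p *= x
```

Let's trace through this code step by step.

Initialize: p = 1
Initialize: data = [5, 1, 1, 5, 5, 2]
Entering loop: for x in data:

After execution: p = 250
250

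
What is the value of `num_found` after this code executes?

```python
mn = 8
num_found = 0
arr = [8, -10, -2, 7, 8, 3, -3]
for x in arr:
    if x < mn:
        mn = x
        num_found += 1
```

Let's trace through this code step by step.

Initialize: mn = 8
Initialize: num_found = 0
Initialize: arr = [8, -10, -2, 7, 8, 3, -3]
Entering loop: for x in arr:

After execution: num_found = 1
1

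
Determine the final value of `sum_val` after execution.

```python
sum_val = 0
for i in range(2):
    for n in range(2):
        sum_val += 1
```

Let's trace through this code step by step.

Initialize: sum_val = 0
Entering loop: for i in range(2):

After execution: sum_val = 4
4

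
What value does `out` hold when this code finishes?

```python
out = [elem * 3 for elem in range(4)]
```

Let's trace through this code step by step.

Initialize: out = [elem * 3 for elem in range(4)]

After execution: out = [0, 3, 6, 9]
[0, 3, 6, 9]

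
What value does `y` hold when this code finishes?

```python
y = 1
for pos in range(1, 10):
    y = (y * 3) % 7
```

Let's trace through this code step by step.

Initialize: y = 1
Entering loop: for pos in range(1, 10):

After execution: y = 6
6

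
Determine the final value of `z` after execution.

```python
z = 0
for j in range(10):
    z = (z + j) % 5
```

Let's trace through this code step by step.

Initialize: z = 0
Entering loop: for j in range(10):

After execution: z = 0
0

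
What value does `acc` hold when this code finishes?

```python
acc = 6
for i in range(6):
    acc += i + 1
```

Let's trace through this code step by step.

Initialize: acc = 6
Entering loop: for i in range(6):

After execution: acc = 27
27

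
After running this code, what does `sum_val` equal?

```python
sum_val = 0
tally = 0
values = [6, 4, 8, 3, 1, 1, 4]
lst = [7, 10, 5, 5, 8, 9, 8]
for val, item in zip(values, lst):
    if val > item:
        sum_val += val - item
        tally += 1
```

Let's trace through this code step by step.

Initialize: sum_val = 0
Initialize: tally = 0
Initialize: values = [6, 4, 8, 3, 1, 1, 4]
Initialize: lst = [7, 10, 5, 5, 8, 9, 8]
Entering loop: for val, item in zip(values, lst):

After execution: sum_val = 3
3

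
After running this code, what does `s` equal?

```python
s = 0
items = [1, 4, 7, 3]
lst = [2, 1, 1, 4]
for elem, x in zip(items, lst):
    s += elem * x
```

Let's trace through this code step by step.

Initialize: s = 0
Initialize: items = [1, 4, 7, 3]
Initialize: lst = [2, 1, 1, 4]
Entering loop: for elem, x in zip(items, lst):

After execution: s = 25
25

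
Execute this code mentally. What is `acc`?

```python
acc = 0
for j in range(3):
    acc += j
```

Let's trace through this code step by step.

Initialize: acc = 0
Entering loop: for j in range(3):

After execution: acc = 3
3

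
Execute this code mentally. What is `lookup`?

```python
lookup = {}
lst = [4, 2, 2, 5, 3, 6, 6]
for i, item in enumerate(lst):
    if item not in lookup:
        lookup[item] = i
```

Let's trace through this code step by step.

Initialize: lookup = {}
Initialize: lst = [4, 2, 2, 5, 3, 6, 6]
Entering loop: for i, item in enumerate(lst):

After execution: lookup = {4: 0, 2: 1, 5: 3, 3: 4, 6: 5}
{4: 0, 2: 1, 5: 3, 3: 4, 6: 5}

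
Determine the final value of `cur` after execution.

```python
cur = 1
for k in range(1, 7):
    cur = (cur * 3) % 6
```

Let's trace through this code step by step.

Initialize: cur = 1
Entering loop: for k in range(1, 7):

After execution: cur = 3
3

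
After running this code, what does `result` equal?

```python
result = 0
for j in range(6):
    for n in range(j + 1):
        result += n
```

Let's trace through this code step by step.

Initialize: result = 0
Entering loop: for j in range(6):

After execution: result = 35
35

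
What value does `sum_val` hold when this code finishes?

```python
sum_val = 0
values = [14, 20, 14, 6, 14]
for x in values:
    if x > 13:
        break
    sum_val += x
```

Let's trace through this code step by step.

Initialize: sum_val = 0
Initialize: values = [14, 20, 14, 6, 14]
Entering loop: for x in values:

After execution: sum_val = 0
0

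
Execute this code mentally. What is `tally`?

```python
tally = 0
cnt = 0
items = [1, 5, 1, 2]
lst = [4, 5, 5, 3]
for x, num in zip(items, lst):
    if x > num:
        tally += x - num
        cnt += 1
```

Let's trace through this code step by step.

Initialize: tally = 0
Initialize: cnt = 0
Initialize: items = [1, 5, 1, 2]
Initialize: lst = [4, 5, 5, 3]
Entering loop: for x, num in zip(items, lst):

After execution: tally = 0
0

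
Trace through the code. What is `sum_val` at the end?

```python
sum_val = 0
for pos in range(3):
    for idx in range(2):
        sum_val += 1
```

Let's trace through this code step by step.

Initialize: sum_val = 0
Entering loop: for pos in range(3):

After execution: sum_val = 6
6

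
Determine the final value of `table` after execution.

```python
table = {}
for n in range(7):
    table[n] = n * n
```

Let's trace through this code step by step.

Initialize: table = {}
Entering loop: for n in range(7):

After execution: table = {0: 0, 1: 1, 2: 4, 3: 9, 4: 16, 5: 25, 6: 36}
{0: 0, 1: 1, 2: 4, 3: 9, 4: 16, 5: 25, 6: 36}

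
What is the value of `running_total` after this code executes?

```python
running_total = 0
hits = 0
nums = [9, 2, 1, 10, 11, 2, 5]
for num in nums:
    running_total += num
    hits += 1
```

Let's trace through this code step by step.

Initialize: running_total = 0
Initialize: hits = 0
Initialize: nums = [9, 2, 1, 10, 11, 2, 5]
Entering loop: for num in nums:

After execution: running_total = 40
40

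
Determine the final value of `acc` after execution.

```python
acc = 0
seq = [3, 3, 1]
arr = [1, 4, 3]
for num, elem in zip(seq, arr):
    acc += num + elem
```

Let's trace through this code step by step.

Initialize: acc = 0
Initialize: seq = [3, 3, 1]
Initialize: arr = [1, 4, 3]
Entering loop: for num, elem in zip(seq, arr):

After execution: acc = 15
15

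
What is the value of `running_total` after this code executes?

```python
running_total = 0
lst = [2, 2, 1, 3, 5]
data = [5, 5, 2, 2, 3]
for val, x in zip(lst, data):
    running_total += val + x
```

Let's trace through this code step by step.

Initialize: running_total = 0
Initialize: lst = [2, 2, 1, 3, 5]
Initialize: data = [5, 5, 2, 2, 3]
Entering loop: for val, x in zip(lst, data):

After execution: running_total = 30
30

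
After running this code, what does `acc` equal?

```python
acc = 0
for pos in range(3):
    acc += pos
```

Let's trace through this code step by step.

Initialize: acc = 0
Entering loop: for pos in range(3):

After execution: acc = 3
3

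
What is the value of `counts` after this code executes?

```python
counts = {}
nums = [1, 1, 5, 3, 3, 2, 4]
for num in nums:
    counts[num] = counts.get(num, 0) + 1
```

Let's trace through this code step by step.

Initialize: counts = {}
Initialize: nums = [1, 1, 5, 3, 3, 2, 4]
Entering loop: for num in nums:

After execution: counts = {1: 2, 5: 1, 3: 2, 2: 1, 4: 1}
{1: 2, 5: 1, 3: 2, 2: 1, 4: 1}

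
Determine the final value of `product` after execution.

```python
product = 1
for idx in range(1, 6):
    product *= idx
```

Let's trace through this code step by step.

Initialize: product = 1
Entering loop: for idx in range(1, 6):

After execution: product = 120
120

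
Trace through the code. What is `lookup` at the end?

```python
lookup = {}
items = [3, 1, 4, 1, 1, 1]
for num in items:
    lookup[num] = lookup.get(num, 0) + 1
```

Let's trace through this code step by step.

Initialize: lookup = {}
Initialize: items = [3, 1, 4, 1, 1, 1]
Entering loop: for num in items:

After execution: lookup = {3: 1, 1: 4, 4: 1}
{3: 1, 1: 4, 4: 1}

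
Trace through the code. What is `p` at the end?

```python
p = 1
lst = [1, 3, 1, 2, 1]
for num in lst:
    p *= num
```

Let's trace through this code step by step.

Initialize: p = 1
Initialize: lst = [1, 3, 1, 2, 1]
Entering loop: for num in lst:

After execution: p = 6
6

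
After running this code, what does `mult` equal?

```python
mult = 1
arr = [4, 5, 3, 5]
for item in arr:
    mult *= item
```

Let's trace through this code step by step.

Initialize: mult = 1
Initialize: arr = [4, 5, 3, 5]
Entering loop: for item in arr:

After execution: mult = 300
300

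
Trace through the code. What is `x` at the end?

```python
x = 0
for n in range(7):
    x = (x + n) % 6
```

Let's trace through this code step by step.

Initialize: x = 0
Entering loop: for n in range(7):

After execution: x = 3
3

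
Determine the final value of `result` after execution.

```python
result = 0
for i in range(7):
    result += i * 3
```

Let's trace through this code step by step.

Initialize: result = 0
Entering loop: for i in range(7):

After execution: result = 63
63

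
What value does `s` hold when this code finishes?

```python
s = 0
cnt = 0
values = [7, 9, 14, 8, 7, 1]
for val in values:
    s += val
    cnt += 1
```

Let's trace through this code step by step.

Initialize: s = 0
Initialize: cnt = 0
Initialize: values = [7, 9, 14, 8, 7, 1]
Entering loop: for val in values:

After execution: s = 46
46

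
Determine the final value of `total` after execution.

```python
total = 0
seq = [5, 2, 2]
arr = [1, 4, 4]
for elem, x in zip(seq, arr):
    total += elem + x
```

Let's trace through this code step by step.

Initialize: total = 0
Initialize: seq = [5, 2, 2]
Initialize: arr = [1, 4, 4]
Entering loop: for elem, x in zip(seq, arr):

After execution: total = 18
18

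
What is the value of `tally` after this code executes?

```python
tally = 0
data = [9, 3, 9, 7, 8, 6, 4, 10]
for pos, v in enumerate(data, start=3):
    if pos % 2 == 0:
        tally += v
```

Let's trace through this code step by step.

Initialize: tally = 0
Initialize: data = [9, 3, 9, 7, 8, 6, 4, 10]
Entering loop: for pos, v in enumerate(data, start=3):

After execution: tally = 26
26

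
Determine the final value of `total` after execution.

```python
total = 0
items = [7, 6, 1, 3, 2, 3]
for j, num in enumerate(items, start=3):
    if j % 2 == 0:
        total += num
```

Let's trace through this code step by step.

Initialize: total = 0
Initialize: items = [7, 6, 1, 3, 2, 3]
Entering loop: for j, num in enumerate(items, start=3):

After execution: total = 12
12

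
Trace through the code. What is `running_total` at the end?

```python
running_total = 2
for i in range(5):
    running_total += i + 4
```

Let's trace through this code step by step.

Initialize: running_total = 2
Entering loop: for i in range(5):

After execution: running_total = 32
32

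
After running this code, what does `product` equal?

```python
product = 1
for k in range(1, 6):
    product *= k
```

Let's trace through this code step by step.

Initialize: product = 1
Entering loop: for k in range(1, 6):

After execution: product = 120
120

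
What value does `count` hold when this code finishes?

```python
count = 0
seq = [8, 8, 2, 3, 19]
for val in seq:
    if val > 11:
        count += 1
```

Let's trace through this code step by step.

Initialize: count = 0
Initialize: seq = [8, 8, 2, 3, 19]
Entering loop: for val in seq:

After execution: count = 1
1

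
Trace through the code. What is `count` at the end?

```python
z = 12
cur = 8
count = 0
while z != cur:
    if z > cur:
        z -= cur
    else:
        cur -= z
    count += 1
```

Let's trace through this code step by step.

Initialize: z = 12
Initialize: cur = 8
Initialize: count = 0
Entering loop: while z != cur:

After execution: count = 2
2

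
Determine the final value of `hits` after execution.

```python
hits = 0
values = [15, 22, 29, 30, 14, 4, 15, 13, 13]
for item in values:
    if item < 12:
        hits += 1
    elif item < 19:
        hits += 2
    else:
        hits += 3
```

Let's trace through this code step by step.

Initialize: hits = 0
Initialize: values = [15, 22, 29, 30, 14, 4, 15, 13, 13]
Entering loop: for item in values:

After execution: hits = 20
20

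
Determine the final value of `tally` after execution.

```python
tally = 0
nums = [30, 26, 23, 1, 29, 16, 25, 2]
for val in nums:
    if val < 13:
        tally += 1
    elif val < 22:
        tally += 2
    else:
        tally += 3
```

Let's trace through this code step by step.

Initialize: tally = 0
Initialize: nums = [30, 26, 23, 1, 29, 16, 25, 2]
Entering loop: for val in nums:

After execution: tally = 19
19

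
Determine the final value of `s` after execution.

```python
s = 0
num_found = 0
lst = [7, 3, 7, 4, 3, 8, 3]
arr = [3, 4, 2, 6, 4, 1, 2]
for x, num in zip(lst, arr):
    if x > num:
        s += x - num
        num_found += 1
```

Let's trace through this code step by step.

Initialize: s = 0
Initialize: num_found = 0
Initialize: lst = [7, 3, 7, 4, 3, 8, 3]
Initialize: arr = [3, 4, 2, 6, 4, 1, 2]
Entering loop: for x, num in zip(lst, arr):

After execution: s = 17
17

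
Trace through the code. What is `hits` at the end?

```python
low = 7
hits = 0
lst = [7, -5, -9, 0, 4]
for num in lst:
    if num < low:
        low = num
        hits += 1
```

Let's trace through this code step by step.

Initialize: low = 7
Initialize: hits = 0
Initialize: lst = [7, -5, -9, 0, 4]
Entering loop: for num in lst:

After execution: hits = 2
2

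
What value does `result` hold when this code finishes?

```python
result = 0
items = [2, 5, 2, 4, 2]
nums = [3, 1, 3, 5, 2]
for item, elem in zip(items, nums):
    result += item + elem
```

Let's trace through this code step by step.

Initialize: result = 0
Initialize: items = [2, 5, 2, 4, 2]
Initialize: nums = [3, 1, 3, 5, 2]
Entering loop: for item, elem in zip(items, nums):

After execution: result = 29
29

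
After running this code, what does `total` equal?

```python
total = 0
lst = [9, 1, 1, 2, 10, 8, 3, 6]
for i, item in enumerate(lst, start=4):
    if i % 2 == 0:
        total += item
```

Let's trace through this code step by step.

Initialize: total = 0
Initialize: lst = [9, 1, 1, 2, 10, 8, 3, 6]
Entering loop: for i, item in enumerate(lst, start=4):

After execution: total = 23
23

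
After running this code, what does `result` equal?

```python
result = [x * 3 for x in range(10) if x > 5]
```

Let's trace through this code step by step.

Initialize: result = [x * 3 for x in range(10) if x > 5]

After execution: result = [18, 21, 24, 27]
[18, 21, 24, 27]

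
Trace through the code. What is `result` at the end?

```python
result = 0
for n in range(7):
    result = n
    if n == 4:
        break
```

Let's trace through this code step by step.

Initialize: result = 0
Entering loop: for n in range(7):

After execution: result = 4
4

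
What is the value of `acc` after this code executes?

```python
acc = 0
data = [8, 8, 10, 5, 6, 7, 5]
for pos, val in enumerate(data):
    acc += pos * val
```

Let's trace through this code step by step.

Initialize: acc = 0
Initialize: data = [8, 8, 10, 5, 6, 7, 5]
Entering loop: for pos, val in enumerate(data):

After execution: acc = 132
132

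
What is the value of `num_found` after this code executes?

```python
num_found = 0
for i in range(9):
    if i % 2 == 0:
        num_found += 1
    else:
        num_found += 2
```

Let's trace through this code step by step.

Initialize: num_found = 0
Entering loop: for i in range(9):

After execution: num_found = 13
13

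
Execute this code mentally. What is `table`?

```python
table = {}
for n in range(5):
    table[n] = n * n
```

Let's trace through this code step by step.

Initialize: table = {}
Entering loop: for n in range(5):

After execution: table = {0: 0, 1: 1, 2: 4, 3: 9, 4: 16}
{0: 0, 1: 1, 2: 4, 3: 9, 4: 16}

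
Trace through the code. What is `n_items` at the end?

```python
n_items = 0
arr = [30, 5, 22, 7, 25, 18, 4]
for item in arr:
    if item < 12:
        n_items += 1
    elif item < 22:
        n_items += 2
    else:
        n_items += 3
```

Let's trace through this code step by step.

Initialize: n_items = 0
Initialize: arr = [30, 5, 22, 7, 25, 18, 4]
Entering loop: for item in arr:

After execution: n_items = 14
14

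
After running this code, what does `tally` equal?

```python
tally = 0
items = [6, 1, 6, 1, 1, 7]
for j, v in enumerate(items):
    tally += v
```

Let's trace through this code step by step.

Initialize: tally = 0
Initialize: items = [6, 1, 6, 1, 1, 7]
Entering loop: for j, v in enumerate(items):

After execution: tally = 22
22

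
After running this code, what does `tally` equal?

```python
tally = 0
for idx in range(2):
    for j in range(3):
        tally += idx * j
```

Let's trace through this code step by step.

Initialize: tally = 0
Entering loop: for idx in range(2):

After execution: tally = 3
3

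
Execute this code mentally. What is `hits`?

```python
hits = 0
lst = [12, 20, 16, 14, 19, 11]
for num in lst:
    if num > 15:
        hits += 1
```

Let's trace through this code step by step.

Initialize: hits = 0
Initialize: lst = [12, 20, 16, 14, 19, 11]
Entering loop: for num in lst:

After execution: hits = 3
3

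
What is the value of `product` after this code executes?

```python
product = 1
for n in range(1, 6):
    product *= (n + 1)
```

Let's trace through this code step by step.

Initialize: product = 1
Entering loop: for n in range(1, 6):

After execution: product = 720
720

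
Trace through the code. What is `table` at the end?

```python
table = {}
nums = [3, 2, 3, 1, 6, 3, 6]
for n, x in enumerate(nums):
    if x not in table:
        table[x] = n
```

Let's trace through this code step by step.

Initialize: table = {}
Initialize: nums = [3, 2, 3, 1, 6, 3, 6]
Entering loop: for n, x in enumerate(nums):

After execution: table = {3: 0, 2: 1, 1: 3, 6: 4}
{3: 0, 2: 1, 1: 3, 6: 4}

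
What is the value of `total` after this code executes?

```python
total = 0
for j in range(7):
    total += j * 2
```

Let's trace through this code step by step.

Initialize: total = 0
Entering loop: for j in range(7):

After execution: total = 42
42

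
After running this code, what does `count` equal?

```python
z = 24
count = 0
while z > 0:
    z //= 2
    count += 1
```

Let's trace through this code step by step.

Initialize: z = 24
Initialize: count = 0
Entering loop: while z > 0:

After execution: count = 5
5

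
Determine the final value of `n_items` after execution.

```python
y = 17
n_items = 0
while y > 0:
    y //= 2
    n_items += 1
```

Let's trace through this code step by step.

Initialize: y = 17
Initialize: n_items = 0
Entering loop: while y > 0:

After execution: n_items = 5
5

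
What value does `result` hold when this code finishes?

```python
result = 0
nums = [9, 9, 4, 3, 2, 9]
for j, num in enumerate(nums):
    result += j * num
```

Let's trace through this code step by step.

Initialize: result = 0
Initialize: nums = [9, 9, 4, 3, 2, 9]
Entering loop: for j, num in enumerate(nums):

After execution: result = 79
79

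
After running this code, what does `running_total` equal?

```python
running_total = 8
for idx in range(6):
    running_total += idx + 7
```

Let's trace through this code step by step.

Initialize: running_total = 8
Entering loop: for idx in range(6):

After execution: running_total = 65
65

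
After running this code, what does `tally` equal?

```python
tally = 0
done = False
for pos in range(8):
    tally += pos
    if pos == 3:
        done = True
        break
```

Let's trace through this code step by step.

Initialize: tally = 0
Initialize: done = False
Entering loop: for pos in range(8):

After execution: tally = 6
6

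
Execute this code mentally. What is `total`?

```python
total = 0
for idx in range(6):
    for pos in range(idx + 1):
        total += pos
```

Let's trace through this code step by step.

Initialize: total = 0
Entering loop: for idx in range(6):

After execution: total = 35
35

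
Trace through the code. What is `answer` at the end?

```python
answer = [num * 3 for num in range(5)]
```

Let's trace through this code step by step.

Initialize: answer = [num * 3 for num in range(5)]

After execution: answer = [0, 3, 6, 9, 12]
[0, 3, 6, 9, 12]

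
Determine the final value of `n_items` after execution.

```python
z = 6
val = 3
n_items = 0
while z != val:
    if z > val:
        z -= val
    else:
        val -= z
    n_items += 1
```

Let's trace through this code step by step.

Initialize: z = 6
Initialize: val = 3
Initialize: n_items = 0
Entering loop: while z != val:

After execution: n_items = 1
1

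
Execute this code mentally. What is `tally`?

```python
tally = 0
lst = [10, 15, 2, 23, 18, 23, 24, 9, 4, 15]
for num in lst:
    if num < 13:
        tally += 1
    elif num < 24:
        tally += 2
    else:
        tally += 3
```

Let's trace through this code step by step.

Initialize: tally = 0
Initialize: lst = [10, 15, 2, 23, 18, 23, 24, 9, 4, 15]
Entering loop: for num in lst:

After execution: tally = 17
17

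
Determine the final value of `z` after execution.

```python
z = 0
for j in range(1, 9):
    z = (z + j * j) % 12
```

Let's trace through this code step by step.

Initialize: z = 0
Entering loop: for j in range(1, 9):

After execution: z = 0
0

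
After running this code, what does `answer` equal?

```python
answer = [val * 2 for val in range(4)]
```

Let's trace through this code step by step.

Initialize: answer = [val * 2 for val in range(4)]

After execution: answer = [0, 2, 4, 6]
[0, 2, 4, 6]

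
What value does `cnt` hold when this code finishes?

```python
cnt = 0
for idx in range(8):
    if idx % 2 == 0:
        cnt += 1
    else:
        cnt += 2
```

Let's trace through this code step by step.

Initialize: cnt = 0
Entering loop: for idx in range(8):

After execution: cnt = 12
12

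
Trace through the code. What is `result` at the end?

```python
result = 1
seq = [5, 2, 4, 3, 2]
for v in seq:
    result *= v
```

Let's trace through this code step by step.

Initialize: result = 1
Initialize: seq = [5, 2, 4, 3, 2]
Entering loop: for v in seq:

After execution: result = 240
240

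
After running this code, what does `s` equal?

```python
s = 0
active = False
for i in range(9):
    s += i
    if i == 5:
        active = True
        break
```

Let's trace through this code step by step.

Initialize: s = 0
Initialize: active = False
Entering loop: for i in range(9):

After execution: s = 15
15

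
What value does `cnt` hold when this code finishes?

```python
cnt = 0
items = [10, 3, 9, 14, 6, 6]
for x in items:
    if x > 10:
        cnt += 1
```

Let's trace through this code step by step.

Initialize: cnt = 0
Initialize: items = [10, 3, 9, 14, 6, 6]
Entering loop: for x in items:

After execution: cnt = 1
1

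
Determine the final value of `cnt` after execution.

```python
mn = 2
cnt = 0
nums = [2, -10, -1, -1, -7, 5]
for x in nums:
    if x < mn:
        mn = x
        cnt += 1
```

Let's trace through this code step by step.

Initialize: mn = 2
Initialize: cnt = 0
Initialize: nums = [2, -10, -1, -1, -7, 5]
Entering loop: for x in nums:

After execution: cnt = 1
1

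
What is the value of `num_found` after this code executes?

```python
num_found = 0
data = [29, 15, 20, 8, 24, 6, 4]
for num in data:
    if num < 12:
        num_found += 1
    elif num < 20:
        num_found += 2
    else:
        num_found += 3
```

Let's trace through this code step by step.

Initialize: num_found = 0
Initialize: data = [29, 15, 20, 8, 24, 6, 4]
Entering loop: for num in data:

After execution: num_found = 14
14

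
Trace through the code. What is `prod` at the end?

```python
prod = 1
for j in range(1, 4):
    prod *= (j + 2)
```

Let's trace through this code step by step.

Initialize: prod = 1
Entering loop: for j in range(1, 4):

After execution: prod = 60
60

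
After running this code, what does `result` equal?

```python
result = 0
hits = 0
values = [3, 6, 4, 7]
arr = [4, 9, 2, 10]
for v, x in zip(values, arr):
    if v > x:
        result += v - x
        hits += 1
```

Let's trace through this code step by step.

Initialize: result = 0
Initialize: hits = 0
Initialize: values = [3, 6, 4, 7]
Initialize: arr = [4, 9, 2, 10]
Entering loop: for v, x in zip(values, arr):

After execution: result = 2
2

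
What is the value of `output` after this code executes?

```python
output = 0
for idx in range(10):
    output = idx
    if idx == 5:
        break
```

Let's trace through this code step by step.

Initialize: output = 0
Entering loop: for idx in range(10):

After execution: output = 5
5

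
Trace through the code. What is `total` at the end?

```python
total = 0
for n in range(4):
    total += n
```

Let's trace through this code step by step.

Initialize: total = 0
Entering loop: for n in range(4):

After execution: total = 6
6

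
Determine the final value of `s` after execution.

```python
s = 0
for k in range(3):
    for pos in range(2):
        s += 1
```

Let's trace through this code step by step.

Initialize: s = 0
Entering loop: for k in range(3):

After execution: s = 6
6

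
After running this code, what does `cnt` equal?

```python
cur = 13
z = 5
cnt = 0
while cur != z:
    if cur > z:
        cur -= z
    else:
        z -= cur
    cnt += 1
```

Let's trace through this code step by step.

Initialize: cur = 13
Initialize: z = 5
Initialize: cnt = 0
Entering loop: while cur != z:

After execution: cnt = 5
5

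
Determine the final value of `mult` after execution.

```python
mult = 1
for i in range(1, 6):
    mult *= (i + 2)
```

Let's trace through this code step by step.

Initialize: mult = 1
Entering loop: for i in range(1, 6):

After execution: mult = 2520
2520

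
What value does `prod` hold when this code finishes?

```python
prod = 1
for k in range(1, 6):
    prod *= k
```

Let's trace through this code step by step.

Initialize: prod = 1
Entering loop: for k in range(1, 6):

After execution: prod = 120
120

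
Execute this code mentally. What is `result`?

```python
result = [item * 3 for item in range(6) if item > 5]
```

Let's trace through this code step by step.

Initialize: result = [item * 3 for item in range(6) if item > 5]

After execution: result = []
[]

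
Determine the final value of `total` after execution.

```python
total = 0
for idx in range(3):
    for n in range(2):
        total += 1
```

Let's trace through this code step by step.

Initialize: total = 0
Entering loop: for idx in range(3):

After execution: total = 6
6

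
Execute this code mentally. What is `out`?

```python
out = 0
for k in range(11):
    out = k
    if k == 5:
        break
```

Let's trace through this code step by step.

Initialize: out = 0
Entering loop: for k in range(11):

After execution: out = 5
5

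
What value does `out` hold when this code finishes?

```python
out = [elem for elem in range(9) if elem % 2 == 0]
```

Let's trace through this code step by step.

Initialize: out = [elem for elem in range(9) if elem % 2 == 0]

After execution: out = [0, 2, 4, 6, 8]
[0, 2, 4, 6, 8]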